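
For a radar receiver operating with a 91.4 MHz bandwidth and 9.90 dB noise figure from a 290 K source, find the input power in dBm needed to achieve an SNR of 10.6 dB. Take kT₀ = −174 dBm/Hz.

−73.9 dBm

Sensitivity = −174 + 10 log₁₀(B) + NF + SNR_min
= −174 + 79.61 + 9.90 + 10.6
= −73.89 dBm → −73.9 dBm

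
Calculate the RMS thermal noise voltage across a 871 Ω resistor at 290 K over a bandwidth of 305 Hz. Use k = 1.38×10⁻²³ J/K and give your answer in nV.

V_n = √(4kTRB)
4kTRB = 4 × 1.38×10⁻²³ × 290 × 8.71×10² × 3.05×10² = 4.25×10⁻¹⁵ V²
V_n = √(4.25×10⁻¹⁵) = 6.52×10⁻⁸ V = 65.2 nV

65.2 nV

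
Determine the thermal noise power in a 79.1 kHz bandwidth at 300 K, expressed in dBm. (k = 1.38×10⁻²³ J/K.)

−124.8 dBm

P_n = kTB = 1.38×10⁻²³ × 300 × 7.91×10⁴ = 3.27×10⁻¹⁶ W
In dBm: 10 log₁₀(3.27×10⁻¹⁶ / 10⁻³) = −124.8 dBm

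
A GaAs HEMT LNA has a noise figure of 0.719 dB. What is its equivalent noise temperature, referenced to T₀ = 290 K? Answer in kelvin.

F = 10^(0.719/10) = 1.18005
T_e = (F − 1)·T₀ = (1.18005 − 1) × 290 = 52.2 K

52.2 K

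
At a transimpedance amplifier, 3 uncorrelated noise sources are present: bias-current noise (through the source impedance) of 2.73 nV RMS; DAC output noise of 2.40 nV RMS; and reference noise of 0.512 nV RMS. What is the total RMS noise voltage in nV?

Uncorrelated sources add in power (mean-square): V_tot = √(ΣV_i²)
V_tot = √[(2.73×10⁻⁹)² + (2.40×10⁻⁹)² + (5.12×10⁻¹⁰)²] = 3.67×10⁻⁹ V = 3.67 nV

3.67 nV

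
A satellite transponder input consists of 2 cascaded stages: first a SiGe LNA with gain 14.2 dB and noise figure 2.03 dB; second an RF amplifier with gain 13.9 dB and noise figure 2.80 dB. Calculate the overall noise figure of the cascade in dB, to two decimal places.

Convert to linear (a loss of L dB is a gain of −L dB): F_i = 10^(NF_i/10), G_i = 10^(G_i,dB/10)
  Stage 1: F_1 = 10^(2.03/10) = 1.596, G_1 = 10^(14.2/10) = 26.30
  Stage 2: F_2 = 10^(2.80/10) = 1.905, G_2 = 10^(13.9/10) = 24.55
Friis cascade:
  F = 1.596 + (1.905 − 1)/26.30 = 1.630
NF = 10 log₁₀(1.630) = 2.12 dB

2.12 dB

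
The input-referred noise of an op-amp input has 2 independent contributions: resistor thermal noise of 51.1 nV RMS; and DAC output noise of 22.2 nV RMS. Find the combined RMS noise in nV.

Uncorrelated sources add in power (mean-square): V_tot = √(ΣV_i²)
V_tot = √[(5.11×10⁻⁸)² + (2.22×10⁻⁸)²] = 5.57×10⁻⁸ V = 55.7 nV

55.7 nV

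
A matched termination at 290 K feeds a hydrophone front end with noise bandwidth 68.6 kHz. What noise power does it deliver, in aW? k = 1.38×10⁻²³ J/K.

P_n = kTB = 1.38×10⁻²³ × 290 × 6.86×10⁴ = 2.75×10⁻¹⁶ W = 275 aW

275 aW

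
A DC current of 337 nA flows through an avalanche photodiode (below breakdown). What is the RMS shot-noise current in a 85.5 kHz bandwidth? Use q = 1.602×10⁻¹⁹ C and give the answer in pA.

96.1 pA

I_n = √(2qI·B)
2qI·B = 2 × 1.602×10⁻¹⁹ × 3.37×10⁻⁷ × 8.55×10⁴ = 9.23×10⁻²¹ A²
I_n = √(9.23×10⁻²¹) = 9.61×10⁻¹¹ A = 96.1 pA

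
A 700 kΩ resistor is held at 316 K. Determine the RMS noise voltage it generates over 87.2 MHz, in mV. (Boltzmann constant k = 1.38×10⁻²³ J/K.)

V_n = √(4kTRB)
4kTRB = 4 × 1.38×10⁻²³ × 316 × 7.00×10⁵ × 8.72×10⁷ = 1.06×10⁻⁶ V²
V_n = √(1.06×10⁻⁶) = 1.03×10⁻³ V = 1.03 mV

1.03 mV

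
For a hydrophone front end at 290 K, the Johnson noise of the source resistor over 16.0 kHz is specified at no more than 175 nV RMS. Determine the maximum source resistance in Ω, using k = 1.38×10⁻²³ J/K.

120 Ω

Johnson–Nyquist: V_n = √(4kTRB) ⇒ R = V_n² / (4kTB)
4kTB = 4 × 1.38×10⁻²³ × 290 × 1.60×10⁴ = 2.56×10⁻¹⁶
R = (1.75×10⁻⁷)² / 2.56×10⁻¹⁶ = 1.20×10² Ω = 120 Ω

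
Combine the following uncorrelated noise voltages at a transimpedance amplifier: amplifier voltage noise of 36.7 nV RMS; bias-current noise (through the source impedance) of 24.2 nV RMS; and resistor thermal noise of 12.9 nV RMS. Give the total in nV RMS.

Uncorrelated sources add in power (mean-square): V_tot = √(ΣV_i²)
V_tot = √[(3.67×10⁻⁸)² + (2.42×10⁻⁸)² + (1.29×10⁻⁸)²] = 4.58×10⁻⁸ V = 45.8 nV

45.8 nV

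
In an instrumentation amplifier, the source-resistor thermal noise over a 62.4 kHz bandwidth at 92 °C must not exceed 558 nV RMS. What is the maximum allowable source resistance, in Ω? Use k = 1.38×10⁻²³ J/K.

T = 92 °C + 273.15 = 365.15 K
Johnson–Nyquist: V_n = √(4kTRB) ⇒ R = V_n² / (4kTB)
4kTB = 4 × 1.38×10⁻²³ × 365.15 × 6.24×10⁴ = 1.26×10⁻¹⁵
R = (5.58×10⁻⁷)² / 1.26×10⁻¹⁵ = 2.48×10² Ω = 248 Ω

248 Ω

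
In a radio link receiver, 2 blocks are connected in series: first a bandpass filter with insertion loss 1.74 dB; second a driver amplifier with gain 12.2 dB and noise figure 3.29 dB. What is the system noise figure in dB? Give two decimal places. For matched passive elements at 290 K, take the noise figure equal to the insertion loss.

5.03 dB

Convert to linear (a loss of L dB is a gain of −L dB): F_i = 10^(NF_i/10), G_i = 10^(G_i,dB/10)
  Stage 1: F_1 = 10^(1.74/10) = 1.493, G_1 = 10^(−1.74/10) = 0.6699
  Stage 2: F_2 = 10^(3.29/10) = 2.133, G_2 = 10^(12.2/10) = 16.60
Friis cascade:
  F = 1.493 + (2.133 − 1)/0.6699 = 3.184
NF = 10 log₁₀(3.184) = 5.03 dB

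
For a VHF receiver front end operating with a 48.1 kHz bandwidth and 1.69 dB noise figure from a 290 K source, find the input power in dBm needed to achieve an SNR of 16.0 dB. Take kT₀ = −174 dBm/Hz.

Sensitivity = −174 + 10 log₁₀(B) + NF + SNR_min
= −174 + 46.82 + 1.69 + 16.0
= −109.49 dBm → −109.5 dBm

−109.5 dBm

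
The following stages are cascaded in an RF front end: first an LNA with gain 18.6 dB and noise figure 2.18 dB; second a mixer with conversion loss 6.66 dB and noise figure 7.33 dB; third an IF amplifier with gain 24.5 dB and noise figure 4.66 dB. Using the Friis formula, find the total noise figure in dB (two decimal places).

Convert to linear (a loss of L dB is a gain of −L dB): F_i = 10^(NF_i/10), G_i = 10^(G_i,dB/10)
  Stage 1: F_1 = 10^(2.18/10) = 1.652, G_1 = 10^(18.6/10) = 72.44
  Stage 2: F_2 = 10^(7.33/10) = 5.408, G_2 = 10^(−6.66/10) = 0.2158
  Stage 3: F_3 = 10^(4.66/10) = 2.924, G_3 = 10^(24.5/10) = 281.8
Friis cascade:
  F = 1.652 + (5.408 − 1)/72.44 + (2.924 − 1)/15.63 = 1.836
NF = 10 log₁₀(1.836) = 2.64 dB

2.64 dB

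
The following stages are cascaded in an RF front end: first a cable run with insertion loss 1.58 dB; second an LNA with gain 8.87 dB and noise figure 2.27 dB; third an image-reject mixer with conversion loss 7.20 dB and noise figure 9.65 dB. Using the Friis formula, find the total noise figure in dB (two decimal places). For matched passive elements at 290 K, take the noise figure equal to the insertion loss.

Convert to linear (a loss of L dB is a gain of −L dB): F_i = 10^(NF_i/10), G_i = 10^(G_i,dB/10)
  Stage 1: F_1 = 10^(1.58/10) = 1.439, G_1 = 10^(−1.58/10) = 0.6950
  Stage 2: F_2 = 10^(2.27/10) = 1.687, G_2 = 10^(8.87/10) = 7.709
  Stage 3: F_3 = 10^(9.65/10) = 9.226, G_3 = 10^(−7.20/10) = 0.1905
Friis cascade:
  F = 1.439 + (1.687 − 1)/0.6950 + (9.226 − 1)/5.358 = 3.962
NF = 10 log₁₀(3.962) = 5.98 dB

5.98 dB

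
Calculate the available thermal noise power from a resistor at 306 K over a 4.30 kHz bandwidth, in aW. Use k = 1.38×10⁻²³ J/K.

P_n = kTB = 1.38×10⁻²³ × 306 × 4.30×10³ = 1.82×10⁻¹⁷ W = 18.2 aW

18.2 aW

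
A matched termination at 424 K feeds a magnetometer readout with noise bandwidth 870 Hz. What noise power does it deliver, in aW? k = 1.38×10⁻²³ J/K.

P_n = kTB = 1.38×10⁻²³ × 424 × 8.70×10² = 5.09×10⁻¹⁸ W = 5.09 aW

5.09 aW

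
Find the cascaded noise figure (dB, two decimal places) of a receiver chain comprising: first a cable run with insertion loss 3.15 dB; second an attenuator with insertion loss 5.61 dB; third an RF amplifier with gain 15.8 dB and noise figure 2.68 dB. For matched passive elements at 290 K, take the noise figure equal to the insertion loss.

Convert to linear (a loss of L dB is a gain of −L dB): F_i = 10^(NF_i/10), G_i = 10^(G_i,dB/10)
  Stage 1: F_1 = 10^(3.15/10) = 2.065, G_1 = 10^(−3.15/10) = 0.4842
  Stage 2: F_2 = 10^(5.61/10) = 3.639, G_2 = 10^(−5.61/10) = 0.2748
  Stage 3: F_3 = 10^(2.68/10) = 1.854, G_3 = 10^(15.8/10) = 38.02
Friis cascade:
  F = 2.065 + (3.639 − 1)/0.4842 + (1.854 − 1)/0.1330 = 13.93
NF = 10 log₁₀(13.93) = 11.44 dB

11.44 dB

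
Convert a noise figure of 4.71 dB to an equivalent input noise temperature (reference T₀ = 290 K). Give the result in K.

F = 10^(4.71/10) = 2.95801
T_e = (F − 1)·T₀ = (2.95801 − 1) × 290 = 568 K

568 K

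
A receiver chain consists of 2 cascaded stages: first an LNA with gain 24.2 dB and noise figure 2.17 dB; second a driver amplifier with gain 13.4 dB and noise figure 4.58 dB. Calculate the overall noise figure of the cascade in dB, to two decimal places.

Convert to linear (a loss of L dB is a gain of −L dB): F_i = 10^(NF_i/10), G_i = 10^(G_i,dB/10)
  Stage 1: F_1 = 10^(2.17/10) = 1.648, G_1 = 10^(24.2/10) = 263.0
  Stage 2: F_2 = 10^(4.58/10) = 2.871, G_2 = 10^(13.4/10) = 21.88
Friis cascade:
  F = 1.648 + (2.871 − 1)/263.0 = 1.655
NF = 10 log₁₀(1.655) = 2.19 dB

2.19 dB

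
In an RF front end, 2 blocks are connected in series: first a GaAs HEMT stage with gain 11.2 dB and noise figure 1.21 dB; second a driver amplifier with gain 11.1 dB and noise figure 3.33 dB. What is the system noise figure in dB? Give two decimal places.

Convert to linear (a loss of L dB is a gain of −L dB): F_i = 10^(NF_i/10), G_i = 10^(G_i,dB/10)
  Stage 1: F_1 = 10^(1.21/10) = 1.321, G_1 = 10^(11.2/10) = 13.18
  Stage 2: F_2 = 10^(3.33/10) = 2.153, G_2 = 10^(11.1/10) = 12.88
Friis cascade:
  F = 1.321 + (2.153 − 1)/13.18 = 1.409
NF = 10 log₁₀(1.409) = 1.49 dB

1.49 dB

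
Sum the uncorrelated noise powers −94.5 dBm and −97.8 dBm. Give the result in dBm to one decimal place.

−92.8 dBm

Convert to linear, add, convert back:
P₁ = 3.55×10⁻¹³ W, P₂ = 1.66×10⁻¹³ W
P_tot = 5.21×10⁻¹³ W → 10 log₁₀(P_tot / 10⁻³) = −92.8 dBm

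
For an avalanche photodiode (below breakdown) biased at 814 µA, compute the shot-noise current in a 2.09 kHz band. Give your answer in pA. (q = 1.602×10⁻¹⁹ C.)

I_n = √(2qI·B)
2qI·B = 2 × 1.602×10⁻¹⁹ × 8.14×10⁻⁴ × 2.09×10³ = 5.45×10⁻¹⁹ A²
I_n = √(5.45×10⁻¹⁹) = 7.38×10⁻¹⁰ A = 738 pA

738 pA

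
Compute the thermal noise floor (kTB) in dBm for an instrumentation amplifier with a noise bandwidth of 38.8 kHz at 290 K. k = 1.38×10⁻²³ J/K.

−128.1 dBm

P_n = kTB = 1.38×10⁻²³ × 290 × 3.88×10⁴ = 1.55×10⁻¹⁶ W
In dBm: 10 log₁₀(1.55×10⁻¹⁶ / 10⁻³) = −128.1 dBm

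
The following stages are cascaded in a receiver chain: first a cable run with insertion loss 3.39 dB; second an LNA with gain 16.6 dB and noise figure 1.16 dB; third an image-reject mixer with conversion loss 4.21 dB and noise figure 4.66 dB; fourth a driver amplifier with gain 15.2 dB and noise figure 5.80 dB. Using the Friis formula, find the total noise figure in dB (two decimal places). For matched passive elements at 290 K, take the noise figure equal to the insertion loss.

Convert to linear (a loss of L dB is a gain of −L dB): F_i = 10^(NF_i/10), G_i = 10^(G_i,dB/10)
  Stage 1: F_1 = 10^(3.39/10) = 2.183, G_1 = 10^(−3.39/10) = 0.4581
  Stage 2: F_2 = 10^(1.16/10) = 1.306, G_2 = 10^(16.6/10) = 45.71
  Stage 3: F_3 = 10^(4.66/10) = 2.924, G_3 = 10^(−4.21/10) = 0.3793
  Stage 4: F_4 = 10^(5.80/10) = 3.802, G_4 = 10^(15.2/10) = 33.11
Friis cascade:
  F = 2.183 + (1.306 − 1)/0.4581 + (2.924 − 1)/20.94 + (3.802 − 1)/7.943 = 3.296
NF = 10 log₁₀(3.296) = 5.18 dB

5.18 dB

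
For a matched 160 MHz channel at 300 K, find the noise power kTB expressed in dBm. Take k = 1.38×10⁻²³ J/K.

−91.8 dBm

P_n = kTB = 1.38×10⁻²³ × 300 × 1.60×10⁸ = 6.62×10⁻¹³ W
In dBm: 10 log₁₀(6.62×10⁻¹³ / 10⁻³) = −91.8 dBm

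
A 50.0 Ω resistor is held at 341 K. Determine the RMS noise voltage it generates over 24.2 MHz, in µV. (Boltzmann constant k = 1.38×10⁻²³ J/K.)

4.77 µV

V_n = √(4kTRB)
4kTRB = 4 × 1.38×10⁻²³ × 341 × 5.00×10¹ × 2.42×10⁷ = 2.28×10⁻¹¹ V²
V_n = √(2.28×10⁻¹¹) = 4.77×10⁻⁶ V = 4.77 µV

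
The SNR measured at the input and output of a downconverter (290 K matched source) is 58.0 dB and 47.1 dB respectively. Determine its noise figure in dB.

10.9 dB

NF (dB) = SNR_in(dB) − SNR_out(dB) when the source is at T₀
NF = 58.0 − 47.1 = 10.9 dB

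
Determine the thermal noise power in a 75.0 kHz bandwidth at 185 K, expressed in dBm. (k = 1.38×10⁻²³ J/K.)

−127.2 dBm

P_n = kTB = 1.38×10⁻²³ × 185 × 7.50×10⁴ = 1.91×10⁻¹⁶ W
In dBm: 10 log₁₀(1.91×10⁻¹⁶ / 10⁻³) = −127.2 dBm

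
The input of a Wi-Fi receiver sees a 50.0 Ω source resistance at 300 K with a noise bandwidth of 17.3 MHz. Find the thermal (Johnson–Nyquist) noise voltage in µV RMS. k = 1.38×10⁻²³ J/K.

V_n = √(4kTRB)
4kTRB = 4 × 1.38×10⁻²³ × 300 × 5.00×10¹ × 1.73×10⁷ = 1.43×10⁻¹¹ V²
V_n = √(1.43×10⁻¹¹) = 3.78×10⁻⁶ V = 3.78 µV

3.78 µV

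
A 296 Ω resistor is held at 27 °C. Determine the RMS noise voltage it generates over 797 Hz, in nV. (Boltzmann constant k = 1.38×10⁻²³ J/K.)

62.5 nV

T = 27 °C + 273.15 = 300.15 K
V_n = √(4kTRB)
4kTRB = 4 × 1.38×10⁻²³ × 300.15 × 2.96×10² × 7.97×10² = 3.91×10⁻¹⁵ V²
V_n = √(3.91×10⁻¹⁵) = 6.25×10⁻⁸ V = 62.5 nV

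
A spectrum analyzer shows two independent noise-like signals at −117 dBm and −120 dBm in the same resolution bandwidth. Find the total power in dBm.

Convert to linear, add, convert back:
P₁ = 2.00×10⁻¹⁵ W, P₂ = 1.00×10⁻¹⁵ W
P_tot = 3.00×10⁻¹⁵ W → 10 log₁₀(P_tot / 10⁻³) = −115.2 dBm

−115.2 dBm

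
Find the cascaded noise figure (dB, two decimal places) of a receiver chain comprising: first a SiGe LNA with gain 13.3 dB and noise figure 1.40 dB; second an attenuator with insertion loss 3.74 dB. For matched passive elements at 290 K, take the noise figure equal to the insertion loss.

1.60 dB

Convert to linear (a loss of L dB is a gain of −L dB): F_i = 10^(NF_i/10), G_i = 10^(G_i,dB/10)
  Stage 1: F_1 = 10^(1.40/10) = 1.380, G_1 = 10^(13.3/10) = 21.38
  Stage 2: F_2 = 10^(3.74/10) = 2.366, G_2 = 10^(−3.74/10) = 0.4227
Friis cascade:
  F = 1.380 + (2.366 − 1)/21.38 = 1.444
NF = 10 log₁₀(1.444) = 1.60 dB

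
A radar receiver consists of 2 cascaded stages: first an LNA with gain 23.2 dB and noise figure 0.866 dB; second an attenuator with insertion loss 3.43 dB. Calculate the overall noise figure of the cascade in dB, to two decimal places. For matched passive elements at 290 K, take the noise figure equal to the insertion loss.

0.89 dB

Convert to linear (a loss of L dB is a gain of −L dB): F_i = 10^(NF_i/10), G_i = 10^(G_i,dB/10)
  Stage 1: F_1 = 10^(0.866/10) = 1.221, G_1 = 10^(23.2/10) = 208.9
  Stage 2: F_2 = 10^(3.43/10) = 2.203, G_2 = 10^(−3.43/10) = 0.4539
Friis cascade:
  F = 1.221 + (2.203 − 1)/208.9 = 1.226
NF = 10 log₁₀(1.226) = 0.89 dB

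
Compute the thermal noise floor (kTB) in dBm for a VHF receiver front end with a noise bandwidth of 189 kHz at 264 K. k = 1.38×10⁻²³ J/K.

P_n = kTB = 1.38×10⁻²³ × 264 × 1.89×10⁵ = 6.89×10⁻¹⁶ W
In dBm: 10 log₁₀(6.89×10⁻¹⁶ / 10⁻³) = −121.6 dBm

−121.6 dBm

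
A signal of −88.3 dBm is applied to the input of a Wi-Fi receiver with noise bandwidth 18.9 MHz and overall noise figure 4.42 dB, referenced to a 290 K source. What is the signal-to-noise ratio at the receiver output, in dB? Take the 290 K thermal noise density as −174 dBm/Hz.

8.5 dB

Noise floor: N = −174 + 10 log₁₀(B) + NF
10 log₁₀(1.89×10⁷) = 72.76 dB
N = −174 + 72.76 + 4.42 = −96.82 dBm
SNR = P_sig − N = −88.3 − (−96.82) = 8.52 dB → 8.5 dB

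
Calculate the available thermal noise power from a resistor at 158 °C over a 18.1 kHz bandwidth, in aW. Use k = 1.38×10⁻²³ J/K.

108 aW

T = 158 °C + 273.15 = 431.15 K
P_n = kTB = 1.38×10⁻²³ × 431.15 × 1.81×10⁴ = 1.08×10⁻¹⁶ W = 108 aW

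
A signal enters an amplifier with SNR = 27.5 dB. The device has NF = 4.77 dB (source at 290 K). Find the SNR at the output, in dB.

22.73 dB

By definition F = SNR_in/SNR_out, so in dB: SNR_out = SNR_in − NF
SNR_out = 27.5 − 4.77 = 22.73 dB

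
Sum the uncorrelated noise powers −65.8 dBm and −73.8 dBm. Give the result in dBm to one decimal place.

−65.2 dBm

Convert to linear, add, convert back:
P₁ = 2.63×10⁻¹⁰ W, P₂ = 4.17×10⁻¹¹ W
P_tot = 3.05×10⁻¹⁰ W → 10 log₁₀(P_tot / 10⁻³) = −65.2 dBm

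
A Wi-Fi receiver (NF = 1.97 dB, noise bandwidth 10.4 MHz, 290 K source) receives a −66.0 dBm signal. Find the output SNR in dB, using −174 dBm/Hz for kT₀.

Noise floor: N = −174 + 10 log₁₀(B) + NF
10 log₁₀(1.04×10⁷) = 70.17 dB
N = −174 + 70.17 + 1.97 = −101.86 dBm
SNR = P_sig − N = −66.0 − (−101.86) = 35.86 dB → 35.9 dB

35.9 dB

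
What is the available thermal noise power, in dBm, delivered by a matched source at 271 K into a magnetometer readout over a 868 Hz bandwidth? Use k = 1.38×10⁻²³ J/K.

−144.9 dBm

P_n = kTB = 1.38×10⁻²³ × 271 × 8.68×10² = 3.25×10⁻¹⁸ W
In dBm: 10 log₁₀(3.25×10⁻¹⁸ / 10⁻³) = −144.9 dBm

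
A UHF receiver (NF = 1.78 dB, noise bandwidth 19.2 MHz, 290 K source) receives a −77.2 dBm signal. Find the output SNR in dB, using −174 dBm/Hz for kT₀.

Noise floor: N = −174 + 10 log₁₀(B) + NF
10 log₁₀(1.92×10⁷) = 72.83 dB
N = −174 + 72.83 + 1.78 = −99.39 dBm
SNR = P_sig − N = −77.2 − (−99.39) = 22.19 dB → 22.2 dB

22.2 dB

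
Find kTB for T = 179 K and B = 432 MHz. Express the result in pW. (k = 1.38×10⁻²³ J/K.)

P_n = kTB = 1.38×10⁻²³ × 179 × 4.32×10⁸ = 1.07×10⁻¹² W = 1.07 pW

1.07 pW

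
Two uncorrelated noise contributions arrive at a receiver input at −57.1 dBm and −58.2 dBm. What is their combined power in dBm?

−54.6 dBm

Convert to linear, add, convert back:
P₁ = 1.95×10⁻⁹ W, P₂ = 1.51×10⁻⁹ W
P_tot = 3.46×10⁻⁹ W → 10 log₁₀(P_tot / 10⁻³) = −54.6 dBm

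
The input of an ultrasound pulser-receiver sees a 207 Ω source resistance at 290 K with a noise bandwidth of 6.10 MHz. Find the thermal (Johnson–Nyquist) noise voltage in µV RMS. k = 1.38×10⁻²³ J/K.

4.50 µV

V_n = √(4kTRB)
4kTRB = 4 × 1.38×10⁻²³ × 290 × 2.07×10² × 6.10×10⁶ = 2.02×10⁻¹¹ V²
V_n = √(2.02×10⁻¹¹) = 4.50×10⁻⁶ V = 4.50 µV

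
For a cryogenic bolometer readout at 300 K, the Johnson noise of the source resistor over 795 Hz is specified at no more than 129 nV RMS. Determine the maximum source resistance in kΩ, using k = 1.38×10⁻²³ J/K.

1.26 kΩ

Johnson–Nyquist: V_n = √(4kTRB) ⇒ R = V_n² / (4kTB)
4kTB = 4 × 1.38×10⁻²³ × 300 × 7.95×10² = 1.32×10⁻¹⁷
R = (1.29×10⁻⁷)² / 1.32×10⁻¹⁷ = 1.26×10³ Ω = 1.26 kΩ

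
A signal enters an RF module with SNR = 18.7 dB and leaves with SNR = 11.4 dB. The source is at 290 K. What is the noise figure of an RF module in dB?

7.3 dB

NF (dB) = SNR_in(dB) − SNR_out(dB) when the source is at T₀
NF = 18.7 − 11.4 = 7.3 dB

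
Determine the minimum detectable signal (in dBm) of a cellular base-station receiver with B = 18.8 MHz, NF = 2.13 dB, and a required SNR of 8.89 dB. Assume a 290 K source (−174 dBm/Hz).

Sensitivity = −174 + 10 log₁₀(B) + NF + SNR_min
= −174 + 72.74 + 2.13 + 8.89
= −90.24 dBm → −90.2 dBm

−90.2 dBm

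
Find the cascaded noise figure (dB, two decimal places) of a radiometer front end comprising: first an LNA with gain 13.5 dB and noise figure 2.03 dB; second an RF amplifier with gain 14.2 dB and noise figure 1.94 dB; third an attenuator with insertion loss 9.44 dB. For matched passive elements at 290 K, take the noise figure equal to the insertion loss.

Convert to linear (a loss of L dB is a gain of −L dB): F_i = 10^(NF_i/10), G_i = 10^(G_i,dB/10)
  Stage 1: F_1 = 10^(2.03/10) = 1.596, G_1 = 10^(13.5/10) = 22.39
  Stage 2: F_2 = 10^(1.94/10) = 1.563, G_2 = 10^(14.2/10) = 26.30
  Stage 3: F_3 = 10^(9.44/10) = 8.790, G_3 = 10^(−9.44/10) = 0.1138
Friis cascade:
  F = 1.596 + (1.563 − 1)/22.39 + (8.790 − 1)/588.8 = 1.634
NF = 10 log₁₀(1.634) = 2.13 dB

2.13 dB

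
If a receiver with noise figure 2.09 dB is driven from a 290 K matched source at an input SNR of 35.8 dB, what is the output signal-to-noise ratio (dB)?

33.71 dB

By definition F = SNR_in/SNR_out, so in dB: SNR_out = SNR_in − NF
SNR_out = 35.8 − 2.09 = 33.71 dB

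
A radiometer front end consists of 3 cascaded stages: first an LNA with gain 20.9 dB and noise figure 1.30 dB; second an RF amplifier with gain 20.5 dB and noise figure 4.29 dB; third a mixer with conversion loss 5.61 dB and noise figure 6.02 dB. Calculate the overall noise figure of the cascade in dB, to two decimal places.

1.34 dB

Convert to linear (a loss of L dB is a gain of −L dB): F_i = 10^(NF_i/10), G_i = 10^(G_i,dB/10)
  Stage 1: F_1 = 10^(1.30/10) = 1.349, G_1 = 10^(20.9/10) = 123.0
  Stage 2: F_2 = 10^(4.29/10) = 2.685, G_2 = 10^(20.5/10) = 112.2
  Stage 3: F_3 = 10^(6.02/10) = 3.999, G_3 = 10^(−5.61/10) = 0.2748
Friis cascade:
  F = 1.349 + (2.685 − 1)/123.0 + (3.999 − 1)/1.380×10⁴ = 1.363
NF = 10 log₁₀(1.363) = 1.34 dB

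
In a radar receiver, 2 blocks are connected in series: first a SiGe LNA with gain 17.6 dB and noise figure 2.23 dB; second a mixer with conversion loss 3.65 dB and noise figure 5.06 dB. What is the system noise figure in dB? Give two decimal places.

Convert to linear (a loss of L dB is a gain of −L dB): F_i = 10^(NF_i/10), G_i = 10^(G_i,dB/10)
  Stage 1: F_1 = 10^(2.23/10) = 1.671, G_1 = 10^(17.6/10) = 57.54
  Stage 2: F_2 = 10^(5.06/10) = 3.206, G_2 = 10^(−3.65/10) = 0.4315
Friis cascade:
  F = 1.671 + (3.206 − 1)/57.54 = 1.709
NF = 10 log₁₀(1.709) = 2.33 dB

2.33 dB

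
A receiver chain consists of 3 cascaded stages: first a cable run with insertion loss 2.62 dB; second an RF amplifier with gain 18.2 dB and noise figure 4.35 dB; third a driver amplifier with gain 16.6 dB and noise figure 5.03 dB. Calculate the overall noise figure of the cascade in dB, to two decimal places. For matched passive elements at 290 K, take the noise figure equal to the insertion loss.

Convert to linear (a loss of L dB is a gain of −L dB): F_i = 10^(NF_i/10), G_i = 10^(G_i,dB/10)
  Stage 1: F_1 = 10^(2.62/10) = 1.828, G_1 = 10^(−2.62/10) = 0.5470
  Stage 2: F_2 = 10^(4.35/10) = 2.723, G_2 = 10^(18.2/10) = 66.07
  Stage 3: F_3 = 10^(5.03/10) = 3.184, G_3 = 10^(16.6/10) = 45.71
Friis cascade:
  F = 1.828 + (2.723 − 1)/0.5470 + (3.184 − 1)/36.14 = 5.038
NF = 10 log₁₀(5.038) = 7.02 dB

7.02 dB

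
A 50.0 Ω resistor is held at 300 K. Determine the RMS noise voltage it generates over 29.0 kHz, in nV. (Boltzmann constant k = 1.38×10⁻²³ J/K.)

V_n = √(4kTRB)
4kTRB = 4 × 1.38×10⁻²³ × 300 × 5.00×10¹ × 2.90×10⁴ = 2.40×10⁻¹⁴ V²
V_n = √(2.40×10⁻¹⁴) = 1.55×10⁻⁷ V = 155 nV

155 nV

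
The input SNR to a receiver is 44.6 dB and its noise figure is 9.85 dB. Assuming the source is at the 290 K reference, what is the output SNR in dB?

By definition F = SNR_in/SNR_out, so in dB: SNR_out = SNR_in − NF
SNR_out = 44.6 − 9.85 = 34.75 dB

34.75 dB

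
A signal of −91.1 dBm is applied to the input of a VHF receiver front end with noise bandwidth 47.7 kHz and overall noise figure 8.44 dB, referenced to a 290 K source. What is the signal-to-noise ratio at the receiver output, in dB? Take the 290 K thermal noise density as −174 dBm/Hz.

Noise floor: N = −174 + 10 log₁₀(B) + NF
10 log₁₀(4.77×10⁴) = 46.79 dB
N = −174 + 46.79 + 8.44 = −118.77 dBm
SNR = P_sig − N = −91.1 − (−118.77) = 27.67 dB → 27.7 dB

27.7 dB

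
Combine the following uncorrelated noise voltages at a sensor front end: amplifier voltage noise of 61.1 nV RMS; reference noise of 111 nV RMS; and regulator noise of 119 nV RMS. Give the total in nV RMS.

174 nV

Uncorrelated sources add in power (mean-square): V_tot = √(ΣV_i²)
V_tot = √[(6.11×10⁻⁸)² + (1.11×10⁻⁷)² + (1.19×10⁻⁷)²] = 1.74×10⁻⁷ V = 174 nV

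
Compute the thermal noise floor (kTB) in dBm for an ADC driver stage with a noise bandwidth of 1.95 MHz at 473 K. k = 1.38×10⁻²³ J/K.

−109.0 dBm

P_n = kTB = 1.38×10⁻²³ × 473 × 1.95×10⁶ = 1.27×10⁻¹⁴ W
In dBm: 10 log₁₀(1.27×10⁻¹⁴ / 10⁻³) = −109.0 dBm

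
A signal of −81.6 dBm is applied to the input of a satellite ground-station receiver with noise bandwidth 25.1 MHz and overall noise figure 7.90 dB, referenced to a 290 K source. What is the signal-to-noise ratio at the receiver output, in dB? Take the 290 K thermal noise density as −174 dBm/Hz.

10.5 dB

Noise floor: N = −174 + 10 log₁₀(B) + NF
10 log₁₀(2.51×10⁷) = 74 dB
N = −174 + 74 + 7.90 = −92.10 dBm
SNR = P_sig − N = −81.6 − (−92.10) = 10.50 dB → 10.5 dB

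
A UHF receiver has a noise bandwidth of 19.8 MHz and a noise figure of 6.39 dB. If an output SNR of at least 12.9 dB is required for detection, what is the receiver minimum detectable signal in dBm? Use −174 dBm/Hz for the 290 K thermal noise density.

Sensitivity = −174 + 10 log₁₀(B) + NF + SNR_min
= −174 + 72.97 + 6.39 + 12.9
= −81.74 dBm → −81.7 dBm

−81.7 dBm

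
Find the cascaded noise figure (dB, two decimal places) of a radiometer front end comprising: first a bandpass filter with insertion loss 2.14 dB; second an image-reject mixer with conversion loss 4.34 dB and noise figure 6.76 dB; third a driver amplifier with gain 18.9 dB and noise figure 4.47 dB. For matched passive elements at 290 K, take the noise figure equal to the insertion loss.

Convert to linear (a loss of L dB is a gain of −L dB): F_i = 10^(NF_i/10), G_i = 10^(G_i,dB/10)
  Stage 1: F_1 = 10^(2.14/10) = 1.637, G_1 = 10^(−2.14/10) = 0.6109
  Stage 2: F_2 = 10^(6.76/10) = 4.742, G_2 = 10^(−4.34/10) = 0.3681
  Stage 3: F_3 = 10^(4.47/10) = 2.799, G_3 = 10^(18.9/10) = 77.62
Friis cascade:
  F = 1.637 + (4.742 − 1)/0.6109 + (2.799 − 1)/0.2249 = 15.76
NF = 10 log₁₀(15.76) = 11.98 dB

11.98 dB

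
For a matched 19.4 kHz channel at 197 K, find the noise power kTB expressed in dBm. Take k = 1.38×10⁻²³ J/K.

−132.8 dBm

P_n = kTB = 1.38×10⁻²³ × 197 × 1.94×10⁴ = 5.27×10⁻¹⁷ W
In dBm: 10 log₁₀(5.27×10⁻¹⁷ / 10⁻³) = −132.8 dBm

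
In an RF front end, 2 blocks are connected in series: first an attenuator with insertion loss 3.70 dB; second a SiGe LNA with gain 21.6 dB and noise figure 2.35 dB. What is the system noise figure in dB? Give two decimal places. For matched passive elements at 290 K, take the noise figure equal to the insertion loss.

Convert to linear (a loss of L dB is a gain of −L dB): F_i = 10^(NF_i/10), G_i = 10^(G_i,dB/10)
  Stage 1: F_1 = 10^(3.70/10) = 2.344, G_1 = 10^(−3.70/10) = 0.4266
  Stage 2: F_2 = 10^(2.35/10) = 1.718, G_2 = 10^(21.6/10) = 144.5
Friis cascade:
  F = 2.344 + (1.718 − 1)/0.4266 = 4.027
NF = 10 log₁₀(4.027) = 6.05 dB

6.05 dB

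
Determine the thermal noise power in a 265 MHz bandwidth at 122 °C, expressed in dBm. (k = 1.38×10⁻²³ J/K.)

T = 122 °C + 273.15 = 395.15 K
P_n = kTB = 1.38×10⁻²³ × 395.15 × 2.65×10⁸ = 1.45×10⁻¹² W
In dBm: 10 log₁₀(1.45×10⁻¹² / 10⁻³) = −88.4 dBm

−88.4 dBm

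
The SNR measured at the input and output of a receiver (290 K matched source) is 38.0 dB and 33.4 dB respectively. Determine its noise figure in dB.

NF (dB) = SNR_in(dB) − SNR_out(dB) when the source is at T₀
NF = 38.0 − 33.4 = 4.6 dB

4.6 dB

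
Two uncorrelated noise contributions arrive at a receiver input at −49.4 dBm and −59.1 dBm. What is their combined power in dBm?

−49.0 dBm

Convert to linear, add, convert back:
P₁ = 1.15×10⁻⁸ W, P₂ = 1.23×10⁻⁹ W
P_tot = 1.27×10⁻⁸ W → 10 log₁₀(P_tot / 10⁻³) = −49.0 dBm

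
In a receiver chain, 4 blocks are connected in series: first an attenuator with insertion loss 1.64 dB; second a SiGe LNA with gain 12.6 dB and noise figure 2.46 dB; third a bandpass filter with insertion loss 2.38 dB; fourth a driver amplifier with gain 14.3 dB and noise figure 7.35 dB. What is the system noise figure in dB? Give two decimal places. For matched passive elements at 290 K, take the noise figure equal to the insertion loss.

5.11 dB

Convert to linear (a loss of L dB is a gain of −L dB): F_i = 10^(NF_i/10), G_i = 10^(G_i,dB/10)
  Stage 1: F_1 = 10^(1.64/10) = 1.459, G_1 = 10^(−1.64/10) = 0.6855
  Stage 2: F_2 = 10^(2.46/10) = 1.762, G_2 = 10^(12.6/10) = 18.20
  Stage 3: F_3 = 10^(2.38/10) = 1.730, G_3 = 10^(−2.38/10) = 0.5781
  Stage 4: F_4 = 10^(7.35/10) = 5.433, G_4 = 10^(14.3/10) = 26.92
Friis cascade:
  F = 1.459 + (1.762 − 1)/0.6855 + (1.730 − 1)/12.47 + (5.433 − 1)/7.211 = 3.244
NF = 10 log₁₀(3.244) = 5.11 dB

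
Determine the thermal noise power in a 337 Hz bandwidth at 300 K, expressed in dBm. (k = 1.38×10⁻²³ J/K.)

P_n = kTB = 1.38×10⁻²³ × 300 × 3.37×10² = 1.40×10⁻¹⁸ W
In dBm: 10 log₁₀(1.40×10⁻¹⁸ / 10⁻³) = −148.6 dBm

−148.6 dBm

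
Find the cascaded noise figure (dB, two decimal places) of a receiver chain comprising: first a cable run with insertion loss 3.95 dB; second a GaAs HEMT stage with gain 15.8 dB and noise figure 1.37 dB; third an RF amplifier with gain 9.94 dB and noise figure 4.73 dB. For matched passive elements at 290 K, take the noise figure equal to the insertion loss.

5.48 dB

Convert to linear (a loss of L dB is a gain of −L dB): F_i = 10^(NF_i/10), G_i = 10^(G_i,dB/10)
  Stage 1: F_1 = 10^(3.95/10) = 2.483, G_1 = 10^(−3.95/10) = 0.4027
  Stage 2: F_2 = 10^(1.37/10) = 1.371, G_2 = 10^(15.8/10) = 38.02
  Stage 3: F_3 = 10^(4.73/10) = 2.972, G_3 = 10^(9.94/10) = 9.863
Friis cascade:
  F = 2.483 + (1.371 − 1)/0.4027 + (2.972 − 1)/15.31 = 3.533
NF = 10 log₁₀(3.533) = 5.48 dB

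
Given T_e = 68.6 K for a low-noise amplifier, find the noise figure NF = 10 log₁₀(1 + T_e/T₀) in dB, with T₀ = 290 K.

F = 1 + T_e/T₀ = 1 + 68.6/290 = 1.23655
NF = 10 log₁₀(1.23655) = 0.922 dB

0.922 dB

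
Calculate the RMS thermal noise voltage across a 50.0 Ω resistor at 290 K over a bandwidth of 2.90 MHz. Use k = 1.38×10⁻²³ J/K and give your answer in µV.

1.52 µV

V_n = √(4kTRB)
4kTRB = 4 × 1.38×10⁻²³ × 290 × 5.00×10¹ × 2.90×10⁶ = 2.32×10⁻¹² V²
V_n = √(2.32×10⁻¹²) = 1.52×10⁻⁶ V = 1.52 µV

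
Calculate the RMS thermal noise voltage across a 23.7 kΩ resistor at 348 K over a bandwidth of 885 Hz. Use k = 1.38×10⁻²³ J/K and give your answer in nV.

V_n = √(4kTRB)
4kTRB = 4 × 1.38×10⁻²³ × 348 × 2.37×10⁴ × 8.85×10² = 4.03×10⁻¹³ V²
V_n = √(4.03×10⁻¹³) = 6.35×10⁻⁷ V = 635 nV

635 nV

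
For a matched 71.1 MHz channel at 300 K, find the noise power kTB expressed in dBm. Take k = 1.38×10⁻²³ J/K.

−95.3 dBm

P_n = kTB = 1.38×10⁻²³ × 300 × 7.11×10⁷ = 2.94×10⁻¹³ W
In dBm: 10 log₁₀(2.94×10⁻¹³ / 10⁻³) = −95.3 dBm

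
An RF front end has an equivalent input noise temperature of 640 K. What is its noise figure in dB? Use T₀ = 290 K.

F = 1 + T_e/T₀ = 1 + 640/290 = 3.2069
NF = 10 log₁₀(3.2069) = 5.06 dB

5.06 dB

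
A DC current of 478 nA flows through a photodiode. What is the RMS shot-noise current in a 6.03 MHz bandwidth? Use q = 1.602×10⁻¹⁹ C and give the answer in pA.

I_n = √(2qI·B)
2qI·B = 2 × 1.602×10⁻¹⁹ × 4.78×10⁻⁷ × 6.03×10⁶ = 9.24×10⁻¹⁹ A²
I_n = √(9.24×10⁻¹⁹) = 9.61×10⁻¹⁰ A = 961 pA

961 pA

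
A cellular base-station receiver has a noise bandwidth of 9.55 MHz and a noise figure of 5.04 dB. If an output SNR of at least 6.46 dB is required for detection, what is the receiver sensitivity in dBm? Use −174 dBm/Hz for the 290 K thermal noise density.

Sensitivity = −174 + 10 log₁₀(B) + NF + SNR_min
= −174 + 69.8 + 5.04 + 6.46
= −92.70 dBm → −92.7 dBm

−92.7 dBm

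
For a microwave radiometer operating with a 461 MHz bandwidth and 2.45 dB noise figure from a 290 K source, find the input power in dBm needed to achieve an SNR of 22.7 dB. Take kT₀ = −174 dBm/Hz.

−62.2 dBm

Sensitivity = −174 + 10 log₁₀(B) + NF + SNR_min
= −174 + 86.64 + 2.45 + 22.7
= −62.21 dBm → −62.2 dBm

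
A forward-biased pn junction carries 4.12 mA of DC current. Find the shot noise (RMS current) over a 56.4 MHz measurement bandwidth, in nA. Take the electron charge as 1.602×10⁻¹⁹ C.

I_n = √(2qI·B)
2qI·B = 2 × 1.602×10⁻¹⁹ × 4.12×10⁻³ × 5.64×10⁷ = 7.45×10⁻¹⁴ A²
I_n = √(7.45×10⁻¹⁴) = 2.73×10⁻⁷ A = 273 nA

273 nA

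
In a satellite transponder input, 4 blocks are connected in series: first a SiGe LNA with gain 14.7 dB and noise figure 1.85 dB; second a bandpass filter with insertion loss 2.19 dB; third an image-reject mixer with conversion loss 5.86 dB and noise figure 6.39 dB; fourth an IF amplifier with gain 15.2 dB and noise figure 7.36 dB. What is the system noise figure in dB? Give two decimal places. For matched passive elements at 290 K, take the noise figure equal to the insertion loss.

Convert to linear (a loss of L dB is a gain of −L dB): F_i = 10^(NF_i/10), G_i = 10^(G_i,dB/10)
  Stage 1: F_1 = 10^(1.85/10) = 1.531, G_1 = 10^(14.7/10) = 29.51
  Stage 2: F_2 = 10^(2.19/10) = 1.656, G_2 = 10^(−2.19/10) = 0.6039
  Stage 3: F_3 = 10^(6.39/10) = 4.355, G_3 = 10^(−5.86/10) = 0.2594
  Stage 4: F_4 = 10^(7.36/10) = 5.445, G_4 = 10^(15.2/10) = 33.11
Friis cascade:
  F = 1.531 + (1.656 − 1)/29.51 + (4.355 − 1)/17.82 + (5.445 − 1)/4.624 = 2.703
NF = 10 log₁₀(2.703) = 4.32 dB

4.32 dB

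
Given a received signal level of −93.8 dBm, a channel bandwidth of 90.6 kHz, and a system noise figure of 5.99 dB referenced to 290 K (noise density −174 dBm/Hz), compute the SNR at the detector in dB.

Noise floor: N = −174 + 10 log₁₀(B) + NF
10 log₁₀(9.06×10⁴) = 49.57 dB
N = −174 + 49.57 + 5.99 = −118.44 dBm
SNR = P_sig − N = −93.8 − (−118.44) = 24.64 dB → 24.6 dB

24.6 dB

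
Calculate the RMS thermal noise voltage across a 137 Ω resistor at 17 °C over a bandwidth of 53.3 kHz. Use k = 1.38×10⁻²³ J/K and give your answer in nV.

T = 17 °C + 273.15 = 290.15 K
V_n = √(4kTRB)
4kTRB = 4 × 1.38×10⁻²³ × 290.15 × 1.37×10² × 5.33×10⁴ = 1.17×10⁻¹³ V²
V_n = √(1.17×10⁻¹³) = 3.42×10⁻⁷ V = 342 nV

342 nV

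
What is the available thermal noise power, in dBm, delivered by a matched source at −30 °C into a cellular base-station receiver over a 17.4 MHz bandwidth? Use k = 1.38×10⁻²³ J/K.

−102.3 dBm

T = −30 °C + 273.15 = 243.15 K
P_n = kTB = 1.38×10⁻²³ × 243.15 × 1.74×10⁷ = 5.84×10⁻¹⁴ W
In dBm: 10 log₁₀(5.84×10⁻¹⁴ / 10⁻³) = −102.3 dBm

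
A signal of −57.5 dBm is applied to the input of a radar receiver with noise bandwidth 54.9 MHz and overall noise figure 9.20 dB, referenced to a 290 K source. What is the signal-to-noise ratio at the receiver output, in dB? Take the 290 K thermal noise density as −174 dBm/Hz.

29.9 dB

Noise floor: N = −174 + 10 log₁₀(B) + NF
10 log₁₀(5.49×10⁷) = 77.4 dB
N = −174 + 77.4 + 9.20 = −87.40 dBm
SNR = P_sig − N = −57.5 − (−87.40) = 29.90 dB → 29.9 dB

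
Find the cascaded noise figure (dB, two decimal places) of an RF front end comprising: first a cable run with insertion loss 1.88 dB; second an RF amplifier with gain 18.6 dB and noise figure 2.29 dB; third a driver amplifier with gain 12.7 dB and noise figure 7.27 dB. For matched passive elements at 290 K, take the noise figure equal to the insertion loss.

Convert to linear (a loss of L dB is a gain of −L dB): F_i = 10^(NF_i/10), G_i = 10^(G_i,dB/10)
  Stage 1: F_1 = 10^(1.88/10) = 1.542, G_1 = 10^(−1.88/10) = 0.6486
  Stage 2: F_2 = 10^(2.29/10) = 1.694, G_2 = 10^(18.6/10) = 72.44
  Stage 3: F_3 = 10^(7.27/10) = 5.333, G_3 = 10^(12.7/10) = 18.62
Friis cascade:
  F = 1.542 + (1.694 − 1)/0.6486 + (5.333 − 1)/46.99 = 2.704
NF = 10 log₁₀(2.704) = 4.32 dB

4.32 dB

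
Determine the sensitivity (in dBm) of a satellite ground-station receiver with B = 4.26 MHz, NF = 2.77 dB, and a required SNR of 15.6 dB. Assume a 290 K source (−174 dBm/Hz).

−89.3 dBm

Sensitivity = −174 + 10 log₁₀(B) + NF + SNR_min
= −174 + 66.29 + 2.77 + 15.6
= −89.34 dBm → −89.3 dBm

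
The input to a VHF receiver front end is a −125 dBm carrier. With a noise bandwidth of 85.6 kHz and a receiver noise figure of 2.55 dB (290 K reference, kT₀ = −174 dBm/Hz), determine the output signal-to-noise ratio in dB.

Noise floor: N = −174 + 10 log₁₀(B) + NF
10 log₁₀(8.56×10⁴) = 49.32 dB
N = −174 + 49.32 + 2.55 = −122.13 dBm
SNR = P_sig − N = −125 − (−122.13) = −2.87 dB → −2.9 dB

−2.9 dB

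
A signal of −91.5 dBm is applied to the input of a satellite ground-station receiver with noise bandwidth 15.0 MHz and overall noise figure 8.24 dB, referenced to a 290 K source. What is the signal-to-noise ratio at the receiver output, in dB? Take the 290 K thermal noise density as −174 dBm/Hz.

Noise floor: N = −174 + 10 log₁₀(B) + NF
10 log₁₀(1.50×10⁷) = 71.76 dB
N = −174 + 71.76 + 8.24 = −94.00 dBm
SNR = P_sig − N = −91.5 − (−94.00) = 2.50 dB → 2.5 dB

2.5 dB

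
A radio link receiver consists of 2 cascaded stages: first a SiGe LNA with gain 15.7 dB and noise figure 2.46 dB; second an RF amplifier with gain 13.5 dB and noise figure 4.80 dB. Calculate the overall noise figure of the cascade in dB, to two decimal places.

Convert to linear (a loss of L dB is a gain of −L dB): F_i = 10^(NF_i/10), G_i = 10^(G_i,dB/10)
  Stage 1: F_1 = 10^(2.46/10) = 1.762, G_1 = 10^(15.7/10) = 37.15
  Stage 2: F_2 = 10^(4.80/10) = 3.020, G_2 = 10^(13.5/10) = 22.39
Friis cascade:
  F = 1.762 + (3.020 − 1)/37.15 = 1.816
NF = 10 log₁₀(1.816) = 2.59 dB

2.59 dB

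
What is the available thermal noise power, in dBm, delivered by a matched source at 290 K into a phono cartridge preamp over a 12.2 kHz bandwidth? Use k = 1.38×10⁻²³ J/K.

P_n = kTB = 1.38×10⁻²³ × 290 × 1.22×10⁴ = 4.88×10⁻¹⁷ W
In dBm: 10 log₁₀(4.88×10⁻¹⁷ / 10⁻³) = −133.1 dBm

−133.1 dBm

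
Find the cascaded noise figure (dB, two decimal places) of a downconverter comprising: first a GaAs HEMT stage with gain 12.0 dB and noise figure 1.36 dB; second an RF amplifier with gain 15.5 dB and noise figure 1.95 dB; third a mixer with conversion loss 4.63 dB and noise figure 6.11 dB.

Convert to linear (a loss of L dB is a gain of −L dB): F_i = 10^(NF_i/10), G_i = 10^(G_i,dB/10)
  Stage 1: F_1 = 10^(1.36/10) = 1.368, G_1 = 10^(12.0/10) = 15.85
  Stage 2: F_2 = 10^(1.95/10) = 1.567, G_2 = 10^(15.5/10) = 35.48
  Stage 3: F_3 = 10^(6.11/10) = 4.083, G_3 = 10^(−4.63/10) = 0.3443
Friis cascade:
  F = 1.368 + (1.567 − 1)/15.85 + (4.083 − 1)/562.3 = 1.409
NF = 10 log₁₀(1.409) = 1.49 dB

1.49 dB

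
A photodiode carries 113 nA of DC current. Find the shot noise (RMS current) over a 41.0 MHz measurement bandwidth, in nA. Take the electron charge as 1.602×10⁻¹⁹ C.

1.22 nA

I_n = √(2qI·B)
2qI·B = 2 × 1.602×10⁻¹⁹ × 1.13×10⁻⁷ × 4.10×10⁷ = 1.48×10⁻¹⁸ A²
I_n = √(1.48×10⁻¹⁸) = 1.22×10⁻⁹ A = 1.22 nA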